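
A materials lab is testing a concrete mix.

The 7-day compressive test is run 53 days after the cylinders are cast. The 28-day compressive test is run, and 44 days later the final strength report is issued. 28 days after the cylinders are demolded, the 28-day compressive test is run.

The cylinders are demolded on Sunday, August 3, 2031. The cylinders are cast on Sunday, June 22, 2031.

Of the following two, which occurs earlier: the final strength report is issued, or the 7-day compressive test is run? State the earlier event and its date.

The 7-day compressive test is run — Thursday, August 14, 2031

The cylinders are demolded: Aug 3, 2031.
The 28-day compressive test is run: Aug 3, 2031 + 28 days = Aug 31, 2031.
The final strength report is issued: Aug 31, 2031 + 44 days = Oct 14, 2031.
The cylinders are cast: Jun 22, 2031.
The 7-day compressive test is run: Jun 22, 2031 + 53 days = Aug 14, 2031.
Comparing: the final strength report is issued on Oct 14, 2031 vs the 7-day compressive test is run on Aug 14, 2031. Earlier: the 7-day compressive test is run.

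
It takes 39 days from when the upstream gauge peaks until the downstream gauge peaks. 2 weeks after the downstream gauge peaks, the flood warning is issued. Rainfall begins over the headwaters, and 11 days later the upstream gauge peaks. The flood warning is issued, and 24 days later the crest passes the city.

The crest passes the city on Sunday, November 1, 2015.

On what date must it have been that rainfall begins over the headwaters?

The crest passes the city: Nov 1, 2015.
The flood warning is issued: Nov 1, 2015 − 24 days = Oct 8, 2015.
The downstream gauge peaks: Oct 8, 2015 − 2 weeks = Sep 24, 2015.
The upstream gauge peaks: Sep 24, 2015 − 39 days = Aug 16, 2015.
Rainfall begins over the headwaters: Aug 16, 2015 − 11 days = Aug 5, 2015.

Wednesday, August 5, 2015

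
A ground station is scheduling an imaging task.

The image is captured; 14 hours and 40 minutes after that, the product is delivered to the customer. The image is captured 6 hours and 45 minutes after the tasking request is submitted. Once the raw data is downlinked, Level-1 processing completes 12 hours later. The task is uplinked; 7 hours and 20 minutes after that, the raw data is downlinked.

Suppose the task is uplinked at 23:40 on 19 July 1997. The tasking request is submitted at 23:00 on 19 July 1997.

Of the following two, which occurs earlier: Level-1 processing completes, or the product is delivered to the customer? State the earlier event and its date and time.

Level-1 processing completes — 19:00 on 20 July 1997

The task is uplinked: 23:40 Jul 19, 1997.
The raw data is downlinked: 23:40 Jul 19, 1997 + 7h20m = 07:00 Jul 20, 1997.
Level-1 processing completes: 07:00 Jul 20, 1997 + 12h = 19:00 Jul 20, 1997.
The tasking request is submitted: 23:00 Jul 19, 1997.
The image is captured: 23:00 Jul 19, 1997 + 6h45m = 05:45 Jul 20, 1997.
The product is delivered to the customer: 05:45 Jul 20, 1997 + 14h40m = 20:25 Jul 20, 1997.
Comparing: Level-1 processing completes at 19:00 Jul 20, 1997 vs the product is delivered to the customer at 20:25 Jul 20, 1997. Earlier: Level-1 processing completes.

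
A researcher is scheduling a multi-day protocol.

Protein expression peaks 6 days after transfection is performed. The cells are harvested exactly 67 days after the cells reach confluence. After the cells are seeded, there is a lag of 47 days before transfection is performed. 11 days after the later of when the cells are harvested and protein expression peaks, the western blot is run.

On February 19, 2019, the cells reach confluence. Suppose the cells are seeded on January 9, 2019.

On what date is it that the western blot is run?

May 8, 2019

The cells reach confluence: Feb 19, 2019.
The cells are harvested: Feb 19, 2019 + 67 days = Apr 27, 2019.
The cells are seeded: Jan 9, 2019.
Transfection is performed: Jan 9, 2019 + 47 days = Feb 25, 2019.
Protein expression peaks: Feb 25, 2019 + 6 days = Mar 3, 2019.
Both prerequisites met — the cells are harvested (Apr 27, 2019), protein expression peaks (Mar 3, 2019); the later is Apr 27, 2019.
The western blot is run: Apr 27, 2019 + 11 days = May 8, 2019.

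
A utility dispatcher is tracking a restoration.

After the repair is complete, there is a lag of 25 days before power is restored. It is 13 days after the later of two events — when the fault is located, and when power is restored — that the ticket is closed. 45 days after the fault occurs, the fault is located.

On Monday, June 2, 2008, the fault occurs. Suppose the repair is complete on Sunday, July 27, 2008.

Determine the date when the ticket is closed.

The fault occurs: Jun 2, 2008.
The fault is located: Jun 2, 2008 + 45 days = Jul 17, 2008.
The repair is complete: Jul 27, 2008.
Power is restored: Jul 27, 2008 + 25 days = Aug 21, 2008.
Both prerequisites met — the fault is located (Jul 17, 2008), power is restored (Aug 21, 2008); the later is Aug 21, 2008.
The ticket is closed: Aug 21, 2008 + 13 days = Sep 3, 2008.

Wednesday, September 3, 2008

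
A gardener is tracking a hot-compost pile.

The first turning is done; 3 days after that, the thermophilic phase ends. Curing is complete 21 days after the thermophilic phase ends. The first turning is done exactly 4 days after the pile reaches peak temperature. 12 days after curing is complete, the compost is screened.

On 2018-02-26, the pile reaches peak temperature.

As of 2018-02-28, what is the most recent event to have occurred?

The pile reaches peak temperature

The pile reaches peak temperature: Feb 26, 2018.
The first turning is done: Feb 26, 2018 + 4 days = Mar 2, 2018.
The thermophilic phase ends: Mar 2, 2018 + 3 days = Mar 5, 2018.
Curing is complete: Mar 5, 2018 + 21 days = Mar 26, 2018.
The compost is screened: Mar 26, 2018 + 12 days = Apr 7, 2018.
Feb 28, 2018 falls between when the pile reaches peak temperature (Feb 26, 2018) and when the first turning is done (Mar 2, 2018).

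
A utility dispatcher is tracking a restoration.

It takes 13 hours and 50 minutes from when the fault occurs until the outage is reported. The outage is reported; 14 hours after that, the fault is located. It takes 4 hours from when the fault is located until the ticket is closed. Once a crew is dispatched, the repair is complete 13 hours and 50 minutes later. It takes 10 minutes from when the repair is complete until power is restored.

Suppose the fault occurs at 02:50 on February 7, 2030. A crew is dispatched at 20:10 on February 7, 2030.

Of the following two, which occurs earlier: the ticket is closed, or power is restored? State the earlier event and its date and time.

The fault occurs: 02:50 Feb 7, 2030.
The outage is reported: 02:50 Feb 7, 2030 + 13h50m = 16:40 Feb 7, 2030.
The fault is located: 16:40 Feb 7, 2030 + 14h = 06:40 Feb 8, 2030.
The ticket is closed: 06:40 Feb 8, 2030 + 4h = 10:40 Feb 8, 2030.
A crew is dispatched: 20:10 Feb 7, 2030.
The repair is complete: 20:10 Feb 7, 2030 + 13h50m = 10:00 Feb 8, 2030.
Power is restored: 10:00 Feb 8, 2030 + 10m = 10:10 Feb 8, 2030.
Comparing: the ticket is closed at 10:40 Feb 8, 2030 vs power is restored at 10:10 Feb 8, 2030. Earlier: power is restored.

Power is restored — 10:10 on February 8, 2030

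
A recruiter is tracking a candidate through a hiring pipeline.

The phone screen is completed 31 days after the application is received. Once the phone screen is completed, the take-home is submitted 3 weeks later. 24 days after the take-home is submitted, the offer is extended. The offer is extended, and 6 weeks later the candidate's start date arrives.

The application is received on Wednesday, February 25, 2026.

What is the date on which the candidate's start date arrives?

Tuesday, June 23, 2026

The application is received: Feb 25, 2026.
The phone screen is completed: Feb 25, 2026 + 31 days = Mar 28, 2026.
The take-home is submitted: Mar 28, 2026 + 3 weeks = Apr 18, 2026.
The offer is extended: Apr 18, 2026 + 24 days = May 12, 2026.
The candidate's start date arrives: May 12, 2026 + 6 weeks = Jun 23, 2026.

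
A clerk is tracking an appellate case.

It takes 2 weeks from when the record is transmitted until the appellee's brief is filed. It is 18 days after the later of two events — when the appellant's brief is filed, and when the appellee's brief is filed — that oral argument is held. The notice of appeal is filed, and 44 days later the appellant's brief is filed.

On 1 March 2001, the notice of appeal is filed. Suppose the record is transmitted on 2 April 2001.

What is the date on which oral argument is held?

The notice of appeal is filed: Mar 1, 2001.
The appellant's brief is filed: Mar 1, 2001 + 44 days = Apr 14, 2001.
The record is transmitted: Apr 2, 2001.
The appellee's brief is filed: Apr 2, 2001 + 2 weeks = Apr 16, 2001.
Both prerequisites met — the appellant's brief is filed (Apr 14, 2001), the appellee's brief is filed (Apr 16, 2001); the later is Apr 16, 2001.
Oral argument is held: Apr 16, 2001 + 18 days = May 4, 2001.

4 May 2001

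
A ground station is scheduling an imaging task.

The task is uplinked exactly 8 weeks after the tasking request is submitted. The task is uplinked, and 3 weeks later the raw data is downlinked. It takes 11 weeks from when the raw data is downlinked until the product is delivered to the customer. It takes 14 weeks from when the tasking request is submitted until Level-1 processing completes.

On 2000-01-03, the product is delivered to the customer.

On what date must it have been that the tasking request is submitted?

The product is delivered to the customer: Jan 3, 2000.
The raw data is downlinked: Jan 3, 2000 − 11 weeks = Oct 18, 1999.
The task is uplinked: Oct 18, 1999 − 3 weeks = Sep 27, 1999.
The tasking request is submitted: Sep 27, 1999 − 8 weeks = Aug 2, 1999.

1999-08-02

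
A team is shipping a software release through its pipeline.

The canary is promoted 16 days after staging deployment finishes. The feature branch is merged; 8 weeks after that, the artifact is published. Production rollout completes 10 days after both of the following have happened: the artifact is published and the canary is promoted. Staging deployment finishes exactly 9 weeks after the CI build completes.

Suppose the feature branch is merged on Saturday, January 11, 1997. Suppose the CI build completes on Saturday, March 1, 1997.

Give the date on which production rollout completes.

Thursday, May 29, 1997

The feature branch is merged: Jan 11, 1997.
The artifact is published: Jan 11, 1997 + 8 weeks = Mar 8, 1997.
The CI build completes: Mar 1, 1997.
Staging deployment finishes: Mar 1, 1997 + 9 weeks = May 3, 1997.
The canary is promoted: May 3, 1997 + 16 days = May 19, 1997.
Both prerequisites met — the artifact is published (Mar 8, 1997), the canary is promoted (May 19, 1997); the later is May 19, 1997.
Production rollout completes: May 19, 1997 + 10 days = May 29, 1997.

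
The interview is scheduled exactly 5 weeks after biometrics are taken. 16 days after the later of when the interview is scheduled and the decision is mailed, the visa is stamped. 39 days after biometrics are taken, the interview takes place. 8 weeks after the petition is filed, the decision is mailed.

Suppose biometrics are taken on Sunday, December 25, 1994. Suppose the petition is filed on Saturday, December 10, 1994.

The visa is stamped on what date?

Monday, February 20, 1995

Biometrics are taken: Dec 25, 1994.
The interview is scheduled: Dec 25, 1994 + 5 weeks = Jan 29, 1995.
The petition is filed: Dec 10, 1994.
The decision is mailed: Dec 10, 1994 + 8 weeks = Feb 4, 1995.
Both prerequisites met — the interview is scheduled (Jan 29, 1995), the decision is mailed (Feb 4, 1995); the later is Feb 4, 1995.
The visa is stamped: Feb 4, 1995 + 16 days = Feb 20, 1995.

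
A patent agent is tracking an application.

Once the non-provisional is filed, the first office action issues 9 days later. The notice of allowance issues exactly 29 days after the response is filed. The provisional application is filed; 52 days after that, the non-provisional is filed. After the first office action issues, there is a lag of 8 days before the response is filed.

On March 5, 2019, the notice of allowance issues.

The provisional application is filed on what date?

The notice of allowance issues: Mar 5, 2019.
The response is filed: Mar 5, 2019 − 29 days = Feb 4, 2019.
The first office action issues: Feb 4, 2019 − 8 days = Jan 27, 2019.
The non-provisional is filed: Jan 27, 2019 − 9 days = Jan 18, 2019.
The provisional application is filed: Jan 18, 2019 − 52 days = Nov 27, 2018.

November 27, 2018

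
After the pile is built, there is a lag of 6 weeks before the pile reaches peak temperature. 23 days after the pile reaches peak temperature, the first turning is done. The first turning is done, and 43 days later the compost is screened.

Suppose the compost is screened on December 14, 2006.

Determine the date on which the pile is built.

August 28, 2006

The compost is screened: Dec 14, 2006.
The first turning is done: Dec 14, 2006 − 43 days = Nov 1, 2006.
The pile reaches peak temperature: Nov 1, 2006 − 23 days = Oct 9, 2006.
The pile is built: Oct 9, 2006 − 6 weeks = Aug 28, 2006.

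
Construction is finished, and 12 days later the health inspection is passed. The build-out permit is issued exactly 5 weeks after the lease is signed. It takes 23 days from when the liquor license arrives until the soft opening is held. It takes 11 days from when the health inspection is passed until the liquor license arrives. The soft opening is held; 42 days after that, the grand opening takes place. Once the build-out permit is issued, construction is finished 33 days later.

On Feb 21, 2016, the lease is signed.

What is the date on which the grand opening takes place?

Jul 26, 2016

The lease is signed: Feb 21, 2016.
The build-out permit is issued: Feb 21, 2016 + 5 weeks = Mar 27, 2016.
Construction is finished: Mar 27, 2016 + 33 days = Apr 29, 2016.
The health inspection is passed: Apr 29, 2016 + 12 days = May 11, 2016.
The liquor license arrives: May 11, 2016 + 11 days = May 22, 2016.
The soft opening is held: May 22, 2016 + 23 days = Jun 14, 2016.
The grand opening takes place: Jun 14, 2016 + 42 days = Jul 26, 2016.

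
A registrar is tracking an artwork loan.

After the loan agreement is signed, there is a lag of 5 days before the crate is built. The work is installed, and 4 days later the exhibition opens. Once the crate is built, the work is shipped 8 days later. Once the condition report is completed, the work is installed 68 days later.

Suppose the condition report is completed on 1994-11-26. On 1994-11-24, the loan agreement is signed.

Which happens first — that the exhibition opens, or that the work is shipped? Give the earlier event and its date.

The condition report is completed: Nov 26, 1994.
The work is installed: Nov 26, 1994 + 68 days = Feb 2, 1995.
The exhibition opens: Feb 2, 1995 + 4 days = Feb 6, 1995.
The loan agreement is signed: Nov 24, 1994.
The crate is built: Nov 24, 1994 + 5 days = Nov 29, 1994.
The work is shipped: Nov 29, 1994 + 8 days = Dec 7, 1994.
Comparing: the exhibition opens on Feb 6, 1995 vs the work is shipped on Dec 7, 1994. Earlier: the work is shipped.

The work is shipped — 1994-12-07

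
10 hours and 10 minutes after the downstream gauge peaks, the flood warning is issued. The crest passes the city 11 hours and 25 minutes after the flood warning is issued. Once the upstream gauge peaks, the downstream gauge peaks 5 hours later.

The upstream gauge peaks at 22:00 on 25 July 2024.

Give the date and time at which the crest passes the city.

00:35 on 27 July 2024

The upstream gauge peaks: 22:00 Jul 25, 2024.
The downstream gauge peaks: 22:00 Jul 25, 2024 + 5h = 03:00 Jul 26, 2024.
The flood warning is issued: 03:00 Jul 26, 2024 + 10h10m = 13:10 Jul 26, 2024.
The crest passes the city: 13:10 Jul 26, 2024 + 11h25m = 00:35 Jul 27, 2024.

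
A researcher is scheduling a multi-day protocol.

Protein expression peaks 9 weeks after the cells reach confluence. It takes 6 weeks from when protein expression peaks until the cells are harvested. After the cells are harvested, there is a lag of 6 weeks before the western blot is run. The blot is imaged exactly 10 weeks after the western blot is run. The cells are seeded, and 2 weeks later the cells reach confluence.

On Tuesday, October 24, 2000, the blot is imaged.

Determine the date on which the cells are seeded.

Tuesday, March 7, 2000

The blot is imaged: Oct 24, 2000.
The western blot is run: Oct 24, 2000 − 10 weeks = Aug 15, 2000.
The cells are harvested: Aug 15, 2000 − 6 weeks = Jul 4, 2000.
Protein expression peaks: Jul 4, 2000 − 6 weeks = May 23, 2000.
The cells reach confluence: May 23, 2000 − 9 weeks = Mar 21, 2000.
The cells are seeded: Mar 21, 2000 − 2 weeks = Mar 7, 2000.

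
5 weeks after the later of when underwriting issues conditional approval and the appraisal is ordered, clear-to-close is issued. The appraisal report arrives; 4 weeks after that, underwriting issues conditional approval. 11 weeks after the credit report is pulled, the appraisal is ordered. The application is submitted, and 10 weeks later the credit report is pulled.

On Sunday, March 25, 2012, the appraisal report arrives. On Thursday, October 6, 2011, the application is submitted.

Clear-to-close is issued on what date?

Sunday, May 27, 2012

The appraisal report arrives: Mar 25, 2012.
Underwriting issues conditional approval: Mar 25, 2012 + 4 weeks = Apr 22, 2012.
The application is submitted: Oct 6, 2011.
The credit report is pulled: Oct 6, 2011 + 10 weeks = Dec 15, 2011.
The appraisal is ordered: Dec 15, 2011 + 11 weeks = Mar 1, 2012.
Both prerequisites met — underwriting issues conditional approval (Apr 22, 2012), the appraisal is ordered (Mar 1, 2012); the later is Apr 22, 2012.
Clear-to-close is issued: Apr 22, 2012 + 5 weeks = May 27, 2012.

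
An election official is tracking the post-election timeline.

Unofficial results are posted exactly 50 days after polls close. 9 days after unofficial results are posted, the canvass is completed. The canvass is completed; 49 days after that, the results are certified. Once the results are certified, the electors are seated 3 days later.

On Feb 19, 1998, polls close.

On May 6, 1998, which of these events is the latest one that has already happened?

The canvass is completed

Polls close: Feb 19, 1998.
Unofficial results are posted: Feb 19, 1998 + 50 days = Apr 10, 1998.
The canvass is completed: Apr 10, 1998 + 9 days = Apr 19, 1998.
The results are certified: Apr 19, 1998 + 49 days = Jun 7, 1998.
The electors are seated: Jun 7, 1998 + 3 days = Jun 10, 1998.
May 6, 1998 falls between when the canvass is completed (Apr 19, 1998) and when the results are certified (Jun 7, 1998).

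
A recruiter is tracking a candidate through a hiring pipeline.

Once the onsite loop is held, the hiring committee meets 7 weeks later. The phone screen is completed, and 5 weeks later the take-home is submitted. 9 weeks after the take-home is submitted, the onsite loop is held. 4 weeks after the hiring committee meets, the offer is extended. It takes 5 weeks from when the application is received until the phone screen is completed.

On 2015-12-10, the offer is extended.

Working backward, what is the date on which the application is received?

The offer is extended: Dec 10, 2015.
The hiring committee meets: Dec 10, 2015 − 4 weeks = Nov 12, 2015.
The onsite loop is held: Nov 12, 2015 − 7 weeks = Sep 24, 2015.
The take-home is submitted: Sep 24, 2015 − 9 weeks = Jul 23, 2015.
The phone screen is completed: Jul 23, 2015 − 5 weeks = Jun 18, 2015.
The application is received: Jun 18, 2015 − 5 weeks = May 14, 2015.

2015-05-14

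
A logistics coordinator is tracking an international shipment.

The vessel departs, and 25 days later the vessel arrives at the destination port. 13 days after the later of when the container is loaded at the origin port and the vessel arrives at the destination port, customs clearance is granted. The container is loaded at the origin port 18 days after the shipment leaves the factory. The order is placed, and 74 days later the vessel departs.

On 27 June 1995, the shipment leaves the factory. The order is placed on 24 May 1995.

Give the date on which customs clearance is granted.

13 September 1995

The shipment leaves the factory: Jun 27, 1995.
The container is loaded at the origin port: Jun 27, 1995 + 18 days = Jul 15, 1995.
The order is placed: May 24, 1995.
The vessel departs: May 24, 1995 + 74 days = Aug 6, 1995.
The vessel arrives at the destination port: Aug 6, 1995 + 25 days = Aug 31, 1995.
Both prerequisites met — the container is loaded at the origin port (Jul 15, 1995), the vessel arrives at the destination port (Aug 31, 1995); the later is Aug 31, 1995.
Customs clearance is granted: Aug 31, 1995 + 13 days = Sep 13, 1995.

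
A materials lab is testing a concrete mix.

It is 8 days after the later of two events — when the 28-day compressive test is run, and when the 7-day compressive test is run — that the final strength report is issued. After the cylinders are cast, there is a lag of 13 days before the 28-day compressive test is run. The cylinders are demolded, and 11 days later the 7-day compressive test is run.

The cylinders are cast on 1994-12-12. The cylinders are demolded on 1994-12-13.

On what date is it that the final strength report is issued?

The cylinders are cast: Dec 12, 1994.
The 28-day compressive test is run: Dec 12, 1994 + 13 days = Dec 25, 1994.
The cylinders are demolded: Dec 13, 1994.
The 7-day compressive test is run: Dec 13, 1994 + 11 days = Dec 24, 1994.
Both prerequisites met — the 28-day compressive test is run (Dec 25, 1994), the 7-day compressive test is run (Dec 24, 1994); the later is Dec 25, 1994.
The final strength report is issued: Dec 25, 1994 + 8 days = Jan 2, 1995.

1995-01-02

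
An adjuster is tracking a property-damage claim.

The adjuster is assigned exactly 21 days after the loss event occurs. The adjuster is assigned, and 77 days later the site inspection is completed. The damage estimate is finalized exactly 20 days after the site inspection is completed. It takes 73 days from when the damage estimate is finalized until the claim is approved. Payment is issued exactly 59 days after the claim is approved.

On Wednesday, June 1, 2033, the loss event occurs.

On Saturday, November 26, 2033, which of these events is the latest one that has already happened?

The loss event occurs: Jun 1, 2033.
The adjuster is assigned: Jun 1, 2033 + 21 days = Jun 22, 2033.
The site inspection is completed: Jun 22, 2033 + 77 days = Sep 7, 2033.
The damage estimate is finalized: Sep 7, 2033 + 20 days = Sep 27, 2033.
The claim is approved: Sep 27, 2033 + 73 days = Dec 9, 2033.
Payment is issued: Dec 9, 2033 + 59 days = Feb 6, 2034.
Nov 26, 2033 falls between when the damage estimate is finalized (Sep 27, 2033) and when the claim is approved (Dec 9, 2033).

The damage estimate is finalized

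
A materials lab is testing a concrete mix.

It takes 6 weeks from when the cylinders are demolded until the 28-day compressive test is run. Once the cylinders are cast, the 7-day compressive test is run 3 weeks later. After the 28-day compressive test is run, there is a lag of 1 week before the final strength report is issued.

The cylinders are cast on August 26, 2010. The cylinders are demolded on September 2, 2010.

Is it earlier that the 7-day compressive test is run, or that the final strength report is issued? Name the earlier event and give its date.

The cylinders are cast: Aug 26, 2010.
The 7-day compressive test is run: Aug 26, 2010 + 3 weeks = Sep 16, 2010.
The cylinders are demolded: Sep 2, 2010.
The 28-day compressive test is run: Sep 2, 2010 + 6 weeks = Oct 14, 2010.
The final strength report is issued: Oct 14, 2010 + 1 week = Oct 21, 2010.
Comparing: the 7-day compressive test is run on Sep 16, 2010 vs the final strength report is issued on Oct 21, 2010. Earlier: the 7-day compressive test is run.

The 7-day compressive test is run — September 16, 2010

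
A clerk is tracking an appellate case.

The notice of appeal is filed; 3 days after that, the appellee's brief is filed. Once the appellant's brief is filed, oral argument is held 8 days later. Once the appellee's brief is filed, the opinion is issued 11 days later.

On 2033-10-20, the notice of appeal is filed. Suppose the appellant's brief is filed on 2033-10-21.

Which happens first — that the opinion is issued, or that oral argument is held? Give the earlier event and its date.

Oral argument is held — 2033-10-29

The notice of appeal is filed: Oct 20, 2033.
The appellee's brief is filed: Oct 20, 2033 + 3 days = Oct 23, 2033.
The opinion is issued: Oct 23, 2033 + 11 days = Nov 3, 2033.
The appellant's brief is filed: Oct 21, 2033.
Oral argument is held: Oct 21, 2033 + 8 days = Oct 29, 2033.
Comparing: the opinion is issued on Nov 3, 2033 vs oral argument is held on Oct 29, 2033. Earlier: oral argument is held.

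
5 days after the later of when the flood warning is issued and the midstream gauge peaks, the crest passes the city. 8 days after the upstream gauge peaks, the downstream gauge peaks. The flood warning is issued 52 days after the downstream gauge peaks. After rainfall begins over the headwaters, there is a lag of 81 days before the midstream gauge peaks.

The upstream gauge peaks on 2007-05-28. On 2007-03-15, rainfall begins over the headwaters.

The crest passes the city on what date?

The upstream gauge peaks: May 28, 2007.
The downstream gauge peaks: May 28, 2007 + 8 days = Jun 5, 2007.
The flood warning is issued: Jun 5, 2007 + 52 days = Jul 27, 2007.
Rainfall begins over the headwaters: Mar 15, 2007.
The midstream gauge peaks: Mar 15, 2007 + 81 days = Jun 4, 2007.
Both prerequisites met — the flood warning is issued (Jul 27, 2007), the midstream gauge peaks (Jun 4, 2007); the later is Jul 27, 2007.
The crest passes the city: Jul 27, 2007 + 5 days = Aug 1, 2007.

2007-08-01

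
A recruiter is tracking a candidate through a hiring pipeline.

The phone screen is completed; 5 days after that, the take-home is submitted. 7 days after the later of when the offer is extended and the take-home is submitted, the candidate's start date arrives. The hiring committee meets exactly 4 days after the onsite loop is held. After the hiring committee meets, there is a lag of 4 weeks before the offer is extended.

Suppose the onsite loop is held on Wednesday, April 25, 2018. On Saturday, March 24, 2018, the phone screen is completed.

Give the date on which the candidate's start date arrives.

The onsite loop is held: Apr 25, 2018.
The hiring committee meets: Apr 25, 2018 + 4 days = Apr 29, 2018.
The offer is extended: Apr 29, 2018 + 4 weeks = May 27, 2018.
The phone screen is completed: Mar 24, 2018.
The take-home is submitted: Mar 24, 2018 + 5 days = Mar 29, 2018.
Both prerequisites met — the offer is extended (May 27, 2018), the take-home is submitted (Mar 29, 2018); the later is May 27, 2018.
The candidate's start date arrives: May 27, 2018 + 7 days = Jun 3, 2018.

Sunday, June 3, 2018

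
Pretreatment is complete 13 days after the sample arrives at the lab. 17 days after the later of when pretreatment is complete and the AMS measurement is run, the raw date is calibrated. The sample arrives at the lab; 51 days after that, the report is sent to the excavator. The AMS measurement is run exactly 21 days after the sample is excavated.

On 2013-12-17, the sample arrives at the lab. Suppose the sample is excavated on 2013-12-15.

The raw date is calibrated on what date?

The sample arrives at the lab: Dec 17, 2013.
Pretreatment is complete: Dec 17, 2013 + 13 days = Dec 30, 2013.
The sample is excavated: Dec 15, 2013.
The AMS measurement is run: Dec 15, 2013 + 21 days = Jan 5, 2014.
Both prerequisites met — pretreatment is complete (Dec 30, 2013), the AMS measurement is run (Jan 5, 2014); the later is Jan 5, 2014.
The raw date is calibrated: Jan 5, 2014 + 17 days = Jan 22, 2014.

2014-01-22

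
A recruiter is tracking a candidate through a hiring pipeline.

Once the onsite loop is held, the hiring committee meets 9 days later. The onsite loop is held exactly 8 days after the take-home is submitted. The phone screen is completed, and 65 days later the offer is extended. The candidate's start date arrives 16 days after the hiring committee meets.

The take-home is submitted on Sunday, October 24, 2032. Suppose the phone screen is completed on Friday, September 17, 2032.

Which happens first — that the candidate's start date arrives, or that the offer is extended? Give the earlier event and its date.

The take-home is submitted: Oct 24, 2032.
The onsite loop is held: Oct 24, 2032 + 8 days = Nov 1, 2032.
The hiring committee meets: Nov 1, 2032 + 9 days = Nov 10, 2032.
The candidate's start date arrives: Nov 10, 2032 + 16 days = Nov 26, 2032.
The phone screen is completed: Sep 17, 2032.
The offer is extended: Sep 17, 2032 + 65 days = Nov 21, 2032.
Comparing: the candidate's start date arrives on Nov 26, 2032 vs the offer is extended on Nov 21, 2032. Earlier: the offer is extended.

The offer is extended — Sunday, November 21, 2032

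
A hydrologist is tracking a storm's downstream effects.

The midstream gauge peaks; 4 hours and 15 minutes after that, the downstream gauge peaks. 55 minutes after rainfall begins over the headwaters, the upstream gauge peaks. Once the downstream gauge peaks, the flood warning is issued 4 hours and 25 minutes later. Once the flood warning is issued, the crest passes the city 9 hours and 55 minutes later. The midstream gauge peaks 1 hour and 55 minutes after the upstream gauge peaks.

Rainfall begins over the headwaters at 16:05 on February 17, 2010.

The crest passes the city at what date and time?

13:30 on February 18, 2010

Rainfall begins over the headwaters: 16:05 Feb 17, 2010.
The upstream gauge peaks: 16:05 Feb 17, 2010 + 55m = 17:00 Feb 17, 2010.
The midstream gauge peaks: 17:00 Feb 17, 2010 + 1h55m = 18:55 Feb 17, 2010.
The downstream gauge peaks: 18:55 Feb 17, 2010 + 4h15m = 23:10 Feb 17, 2010.
The flood warning is issued: 23:10 Feb 17, 2010 + 4h25m = 03:35 Feb 18, 2010.
The crest passes the city: 03:35 Feb 18, 2010 + 9h55m = 13:30 Feb 18, 2010.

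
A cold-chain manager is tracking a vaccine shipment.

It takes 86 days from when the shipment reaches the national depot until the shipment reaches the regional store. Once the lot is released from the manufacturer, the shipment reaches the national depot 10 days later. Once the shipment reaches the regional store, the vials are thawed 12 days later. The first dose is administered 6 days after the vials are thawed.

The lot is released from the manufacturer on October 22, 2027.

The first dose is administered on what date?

February 13, 2028

The lot is released from the manufacturer: Oct 22, 2027.
The shipment reaches the national depot: Oct 22, 2027 + 10 days = Nov 1, 2027.
The shipment reaches the regional store: Nov 1, 2027 + 86 days = Jan 26, 2028.
The vials are thawed: Jan 26, 2028 + 12 days = Feb 7, 2028.
The first dose is administered: Feb 7, 2028 + 6 days = Feb 13, 2028.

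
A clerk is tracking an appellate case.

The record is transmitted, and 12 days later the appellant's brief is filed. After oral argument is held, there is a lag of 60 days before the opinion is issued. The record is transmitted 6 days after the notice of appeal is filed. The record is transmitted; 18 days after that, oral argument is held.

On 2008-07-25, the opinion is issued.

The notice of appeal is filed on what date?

2008-05-02

The opinion is issued: Jul 25, 2008.
Oral argument is held: Jul 25, 2008 − 60 days = May 26, 2008.
The record is transmitted: May 26, 2008 − 18 days = May 8, 2008.
The notice of appeal is filed: May 8, 2008 − 6 days = May 2, 2008.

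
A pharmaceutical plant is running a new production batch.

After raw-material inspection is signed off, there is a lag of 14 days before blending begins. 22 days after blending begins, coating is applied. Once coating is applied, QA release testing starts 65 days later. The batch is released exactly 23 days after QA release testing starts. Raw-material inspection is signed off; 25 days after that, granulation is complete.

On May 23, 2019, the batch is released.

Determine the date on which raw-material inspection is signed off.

Jan 19, 2019

The batch is released: May 23, 2019.
QA release testing starts: May 23, 2019 − 23 days = Apr 30, 2019.
Coating is applied: Apr 30, 2019 − 65 days = Feb 24, 2019.
Blending begins: Feb 24, 2019 − 22 days = Feb 2, 2019.
Raw-material inspection is signed off: Feb 2, 2019 − 14 days = Jan 19, 2019.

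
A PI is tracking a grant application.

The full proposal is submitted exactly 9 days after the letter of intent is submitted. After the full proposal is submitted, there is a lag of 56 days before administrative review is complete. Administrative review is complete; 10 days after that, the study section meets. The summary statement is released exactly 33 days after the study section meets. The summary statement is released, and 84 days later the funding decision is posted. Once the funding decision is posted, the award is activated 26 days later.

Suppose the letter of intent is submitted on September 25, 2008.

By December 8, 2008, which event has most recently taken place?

The letter of intent is submitted: Sep 25, 2008.
The full proposal is submitted: Sep 25, 2008 + 9 days = Oct 4, 2008.
Administrative review is complete: Oct 4, 2008 + 56 days = Nov 29, 2008.
The study section meets: Nov 29, 2008 + 10 days = Dec 9, 2008.
The summary statement is released: Dec 9, 2008 + 33 days = Jan 11, 2009.
The funding decision is posted: Jan 11, 2009 + 84 days = Apr 5, 2009.
The award is activated: Apr 5, 2009 + 26 days = May 1, 2009.
Dec 8, 2008 falls between when administrative review is complete (Nov 29, 2008) and when the study section meets (Dec 9, 2008).

Administrative review is complete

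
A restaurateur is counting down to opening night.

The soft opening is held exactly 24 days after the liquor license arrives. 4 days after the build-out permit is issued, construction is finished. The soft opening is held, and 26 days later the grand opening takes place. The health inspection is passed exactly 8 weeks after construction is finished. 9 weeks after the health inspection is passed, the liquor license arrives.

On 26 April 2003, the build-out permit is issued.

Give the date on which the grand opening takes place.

The build-out permit is issued: Apr 26, 2003.
Construction is finished: Apr 26, 2003 + 4 days = Apr 30, 2003.
The health inspection is passed: Apr 30, 2003 + 8 weeks = Jun 25, 2003.
The liquor license arrives: Jun 25, 2003 + 9 weeks = Aug 27, 2003.
The soft opening is held: Aug 27, 2003 + 24 days = Sep 20, 2003.
The grand opening takes place: Sep 20, 2003 + 26 days = Oct 16, 2003.

16 October 2003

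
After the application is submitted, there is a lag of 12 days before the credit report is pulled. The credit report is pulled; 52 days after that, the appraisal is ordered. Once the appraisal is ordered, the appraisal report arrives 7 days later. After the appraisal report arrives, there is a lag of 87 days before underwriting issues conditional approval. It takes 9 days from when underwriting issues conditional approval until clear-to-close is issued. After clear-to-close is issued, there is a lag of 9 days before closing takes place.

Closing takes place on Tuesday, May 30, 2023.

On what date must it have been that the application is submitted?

Closing takes place: May 30, 2023.
Clear-to-close is issued: May 30, 2023 − 9 days = May 21, 2023.
Underwriting issues conditional approval: May 21, 2023 − 9 days = May 12, 2023.
The appraisal report arrives: May 12, 2023 − 87 days = Feb 14, 2023.
The appraisal is ordered: Feb 14, 2023 − 7 days = Feb 7, 2023.
The credit report is pulled: Feb 7, 2023 − 52 days = Dec 17, 2022.
The application is submitted: Dec 17, 2022 − 12 days = Dec 5, 2022.

Monday, December 5, 2022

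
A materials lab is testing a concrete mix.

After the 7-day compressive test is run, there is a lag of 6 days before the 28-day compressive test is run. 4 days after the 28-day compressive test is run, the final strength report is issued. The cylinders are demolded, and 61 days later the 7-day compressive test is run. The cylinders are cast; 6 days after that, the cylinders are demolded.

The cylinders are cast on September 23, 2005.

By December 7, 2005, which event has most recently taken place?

The cylinders are cast: Sep 23, 2005.
The cylinders are demolded: Sep 23, 2005 + 6 days = Sep 29, 2005.
The 7-day compressive test is run: Sep 29, 2005 + 61 days = Nov 29, 2005.
The 28-day compressive test is run: Nov 29, 2005 + 6 days = Dec 5, 2005.
The final strength report is issued: Dec 5, 2005 + 4 days = Dec 9, 2005.
Dec 7, 2005 falls between when the 28-day compressive test is run (Dec 5, 2005) and when the final strength report is issued (Dec 9, 2005).

The 28-day compressive test is run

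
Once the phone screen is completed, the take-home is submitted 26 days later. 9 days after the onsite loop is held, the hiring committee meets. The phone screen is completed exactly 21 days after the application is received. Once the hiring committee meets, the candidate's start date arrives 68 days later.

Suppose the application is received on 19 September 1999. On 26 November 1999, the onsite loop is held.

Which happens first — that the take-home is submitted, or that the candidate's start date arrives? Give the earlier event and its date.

The take-home is submitted — 5 November 1999

The application is received: Sep 19, 1999.
The phone screen is completed: Sep 19, 1999 + 21 days = Oct 10, 1999.
The take-home is submitted: Oct 10, 1999 + 26 days = Nov 5, 1999.
The onsite loop is held: Nov 26, 1999.
The hiring committee meets: Nov 26, 1999 + 9 days = Dec 5, 1999.
The candidate's start date arrives: Dec 5, 1999 + 68 days = Feb 11, 2000.
Comparing: the take-home is submitted on Nov 5, 1999 vs the candidate's start date arrives on Feb 11, 2000. Earlier: the take-home is submitted.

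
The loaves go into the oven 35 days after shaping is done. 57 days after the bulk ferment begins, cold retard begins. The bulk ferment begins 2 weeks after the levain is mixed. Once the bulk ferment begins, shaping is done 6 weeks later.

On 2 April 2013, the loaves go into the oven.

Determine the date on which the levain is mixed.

The loaves go into the oven: Apr 2, 2013.
Shaping is done: Apr 2, 2013 − 35 days = Feb 26, 2013.
The bulk ferment begins: Feb 26, 2013 − 6 weeks = Jan 15, 2013.
The levain is mixed: Jan 15, 2013 − 2 weeks = Jan 1, 2013.

1 January 2013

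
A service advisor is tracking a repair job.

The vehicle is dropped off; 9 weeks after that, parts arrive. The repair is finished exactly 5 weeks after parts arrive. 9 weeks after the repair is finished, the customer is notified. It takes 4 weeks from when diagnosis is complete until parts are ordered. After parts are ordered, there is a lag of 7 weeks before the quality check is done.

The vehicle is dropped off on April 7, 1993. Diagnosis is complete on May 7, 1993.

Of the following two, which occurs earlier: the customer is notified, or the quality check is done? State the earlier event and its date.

The quality check is done — July 23, 1993

The vehicle is dropped off: Apr 7, 1993.
Parts arrive: Apr 7, 1993 + 9 weeks = Jun 9, 1993.
The repair is finished: Jun 9, 1993 + 5 weeks = Jul 14, 1993.
The customer is notified: Jul 14, 1993 + 9 weeks = Sep 15, 1993.
Diagnosis is complete: May 7, 1993.
Parts are ordered: May 7, 1993 + 4 weeks = Jun 4, 1993.
The quality check is done: Jun 4, 1993 + 7 weeks = Jul 23, 1993.
Comparing: the customer is notified on Sep 15, 1993 vs the quality check is done on Jul 23, 1993. Earlier: the quality check is done.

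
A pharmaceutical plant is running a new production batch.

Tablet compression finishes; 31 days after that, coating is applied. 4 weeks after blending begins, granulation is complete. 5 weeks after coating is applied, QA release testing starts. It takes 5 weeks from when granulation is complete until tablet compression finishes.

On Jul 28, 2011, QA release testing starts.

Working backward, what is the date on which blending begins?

Mar 21, 2011

QA release testing starts: Jul 28, 2011.
Coating is applied: Jul 28, 2011 − 5 weeks = Jun 23, 2011.
Tablet compression finishes: Jun 23, 2011 − 31 days = May 23, 2011.
Granulation is complete: May 23, 2011 − 5 weeks = Apr 18, 2011.
Blending begins: Apr 18, 2011 − 4 weeks = Mar 21, 2011.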